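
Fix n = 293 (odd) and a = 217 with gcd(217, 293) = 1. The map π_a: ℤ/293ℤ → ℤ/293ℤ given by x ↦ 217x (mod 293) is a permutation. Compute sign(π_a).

Start at x=184: 184 → 80 → 73 → 19 → 21 → 162 → 287 → … (one orbit).
Decompose π into cycles: lengths [292, 1] (2 cycles, including the fixed point 0).
sign(π) = (−1)^{n − #cycles} = (−1)^{293−2} = (−1)^291 = -1.

-1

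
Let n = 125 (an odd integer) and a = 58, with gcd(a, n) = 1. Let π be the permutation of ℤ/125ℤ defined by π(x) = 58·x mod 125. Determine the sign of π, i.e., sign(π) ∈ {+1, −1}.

-1

Start at x=118: 118 → 94 → 77 → 91 → 28 → 124 → 67 → … (one orbit).
Decompose π into cycles: lengths [100, 20, 4, 1] (4 cycles, including the fixed point 0).
125 − 4 = 121 transpositions; sign(π) = (−1)^121 = -1.
Zolotarev: (58|125) = -1, matching the cycle-count sign.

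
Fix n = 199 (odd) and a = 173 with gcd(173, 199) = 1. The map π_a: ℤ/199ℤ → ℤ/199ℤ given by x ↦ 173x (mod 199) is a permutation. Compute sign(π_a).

-1

Start at x=59: 59 → 58 → 84 → 5 → 69 → 196 → 78 → … (one orbit).
π_173 has 2 disjoint cycles with lengths [198, 1] on {0,…,198}.
199 − 2 = 197 transpositions; sign(π) = (−1)^197 = -1.
The Jacobi symbol (173|199) = -1 (Zolotarev) agrees.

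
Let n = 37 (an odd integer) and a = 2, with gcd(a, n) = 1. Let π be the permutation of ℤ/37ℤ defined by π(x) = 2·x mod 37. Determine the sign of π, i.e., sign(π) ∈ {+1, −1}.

Start at x=7: 7 → 14 → 28 → 19 → 1 → 2 → 4 → … (one orbit).
π_2 has 2 disjoint cycles with lengths [36, 1] on {0,…,36}.
With 2 cycles on 37 points, sign = (−1)^{37−2} = -1.
Zolotarev: (2|37) = -1, matching the cycle-count sign.

-1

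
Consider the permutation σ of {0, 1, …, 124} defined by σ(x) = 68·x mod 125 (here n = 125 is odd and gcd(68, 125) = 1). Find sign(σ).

-1

Trace 68: π^k(68) = [68, 124, 57, 1] for k=0..3.
Decompose π into cycles: lengths [4, 4, 4, 4, 4, 4, 4, 4, 4, 4, 4, 4, 4, 4, 4, 4, 4, 4, 4, 4, 4, 4, 4, 4, 4, 4, 4, 4, 4, 4, 4, 1] (32 cycles, including the fixed point 0).
32 cycles on 125: each ℓ→(−1)^(ℓ−1), product (−1)^93 = -1.
Zolotarev: (68|125) = -1, matching the cycle-count sign.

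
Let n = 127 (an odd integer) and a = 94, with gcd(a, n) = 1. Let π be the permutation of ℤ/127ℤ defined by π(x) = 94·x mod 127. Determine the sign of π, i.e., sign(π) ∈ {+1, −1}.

Orbit of 94 under x↦94x: [94, 73, 4, 122, 38, 16, 107]… (length divides ord_127(94)).
π_94 has 7 disjoint cycles with lengths [21, 21, 21, 21, 21, 21, 1] on {0,…,126}.
sign(π) = (−1)^{n − #cycles} = (−1)^{127−7} = (−1)^120 = +1.

+1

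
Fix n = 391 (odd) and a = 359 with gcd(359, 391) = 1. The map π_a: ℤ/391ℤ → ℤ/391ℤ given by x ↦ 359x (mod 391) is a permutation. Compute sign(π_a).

Trace 259: π^k(259) = [259, 314, 118, 134, 13, 366, 18] for k=0..6.
The orbit structure of x ↦ 359x mod 391: 8 orbits of sizes [88, 88, 88, 88, 22, 8, 8, 1].
With 8 cycles on 391 points, sign = (−1)^{391−8} = -1.
(359|391)_J = -1 (Zolotarev's lemma cross-check).

-1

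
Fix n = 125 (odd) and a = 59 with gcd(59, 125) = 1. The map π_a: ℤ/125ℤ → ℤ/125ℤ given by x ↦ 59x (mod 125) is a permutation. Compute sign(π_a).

Orbit of 36 under x↦59x: [36, 124, 66, 19, 121, 14, 76]… (length divides ord_125(59)).
Cycle lengths of π_59 on ℤ/125ℤ: [50, 50, 10, 10, 2, 2, 1]; 7 cycles in total.
125 − 7 = 118 transpositions; sign(π) = (−1)^118 = +1.

+1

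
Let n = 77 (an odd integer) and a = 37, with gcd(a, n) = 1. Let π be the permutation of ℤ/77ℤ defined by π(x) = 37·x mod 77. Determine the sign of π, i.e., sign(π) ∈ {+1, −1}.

Trace 58: π^k(58) = [58, 67, 15, 16, 53, 36, 23] for k=0..6.
Decompose π into cycles: lengths [15, 15, 15, 15, 5, 5, 3, 3, 1] (9 cycles, including the fixed point 0).
With 9 cycles on 77 points, sign = (−1)^{77−9} = +1.
The Jacobi symbol (37|77) = +1 (Zolotarev) agrees.

+1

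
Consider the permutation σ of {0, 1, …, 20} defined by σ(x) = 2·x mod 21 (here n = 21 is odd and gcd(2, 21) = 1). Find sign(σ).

Orbit of 2 under x↦2x: [2, 4, 8, 16, 11, 1]… (length divides ord_21(2)).
π_2 has 6 disjoint cycles with lengths [6, 6, 3, 3, 2, 1] on {0,…,20}.
With 6 cycles on 21 points, sign = (−1)^{21−6} = -1.

-1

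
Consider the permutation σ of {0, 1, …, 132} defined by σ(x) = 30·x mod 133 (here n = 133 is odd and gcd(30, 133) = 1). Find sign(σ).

+1

Trace 1: π^k(1) = [1, 30, 102] for k=0..2.
Cycle type of π: 3×44 + 1; total 45 cycles.
n − c = 133 − 45 = 88; sign = (−1)^88 = +1.
The Jacobi symbol (30|133) = +1 (Zolotarev) agrees.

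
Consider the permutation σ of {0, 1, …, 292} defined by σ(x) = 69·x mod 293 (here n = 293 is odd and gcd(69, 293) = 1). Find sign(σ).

+1

Start at x=189: 189 → 149 → 26 → 36 → 140 → 284 → 258 → … (one orbit).
Decompose π into cycles: lengths [73, 73, 73, 73, 1] (5 cycles, including the fixed point 0).
5 cycles on 293: each ℓ→(−1)^(ℓ−1), product (−1)^288 = +1.
Via Zolotarev, sign(π_{69}) = (69|293) = +1.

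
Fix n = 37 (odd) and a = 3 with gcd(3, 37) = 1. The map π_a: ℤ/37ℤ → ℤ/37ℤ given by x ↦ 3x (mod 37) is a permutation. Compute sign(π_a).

Trace 36: π^k(36) = [36, 34, 28, 10, 30, 16, 11] for k=0..6.
3 cycles of lengths [18, 18, 1].
sign(π) = (−1)^{n − #cycles} = (−1)^{37−3} = (−1)^34 = +1.
Zolotarev: (3|37) = +1, matching the cycle-count sign.

+1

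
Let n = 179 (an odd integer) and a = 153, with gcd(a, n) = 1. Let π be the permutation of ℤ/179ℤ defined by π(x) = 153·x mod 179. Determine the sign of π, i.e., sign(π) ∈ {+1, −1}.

Orbit of 3 under x↦153x: [3, 101, 59, 77, 146, 142, 67]… (length divides ord_179(153)).
Cycle lengths of π_153 on ℤ/179ℤ: [89, 89, 1]; 3 cycles in total.
3 cycles on 179: each ℓ→(−1)^(ℓ−1), product (−1)^176 = +1.
The Jacobi symbol (153|179) = +1 (Zolotarev) agrees.

+1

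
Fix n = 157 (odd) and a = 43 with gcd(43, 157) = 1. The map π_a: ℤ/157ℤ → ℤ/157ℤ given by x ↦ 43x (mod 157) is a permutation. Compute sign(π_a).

-1

Start at x=114: 114 → 35 → 92 → 31 → 77 → 14 → 131 → … (one orbit).
π_43 has 2 disjoint cycles with lengths [156, 1] on {0,…,156}.
157 − 2 = 155 transpositions; sign(π) = (−1)^155 = -1.
The Jacobi symbol (43|157) = -1 (Zolotarev) agrees.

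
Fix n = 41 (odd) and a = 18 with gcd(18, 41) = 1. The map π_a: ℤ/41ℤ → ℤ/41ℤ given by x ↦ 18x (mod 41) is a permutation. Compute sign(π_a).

Orbit of 10 under x↦18x: [10, 16, 1, 18, 37]… (length divides ord_41(18)).
π_18 has 9 disjoint cycles with lengths [5, 5, 5, 5, 5, 5, 5, 5, 1] on {0,…,40}.
Σ(ℓ_i−1) = 41−9 = 32; sign = (−1)^32 = +1.

+1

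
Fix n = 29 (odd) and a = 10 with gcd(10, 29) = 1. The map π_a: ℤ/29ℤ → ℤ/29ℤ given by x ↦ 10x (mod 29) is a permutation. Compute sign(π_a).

Trace 2: π^k(2) = [2, 20, 26, 28, 19, 16, 15] for k=0..6.
Cycle lengths of π_10 on ℤ/29ℤ: [28, 1]; 2 cycles in total.
29 − 2 = 27 transpositions; sign(π) = (−1)^27 = -1.
Via Zolotarev, sign(π_{10}) = (10|29) = -1.

-1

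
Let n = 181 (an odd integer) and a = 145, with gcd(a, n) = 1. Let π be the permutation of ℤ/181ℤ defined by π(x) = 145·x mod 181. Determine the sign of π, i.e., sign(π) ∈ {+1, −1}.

Trace 132: π^k(132) = [132, 135, 27, 114, 59, 48, 82] for k=0..6.
Cycle lengths of π_145 on ℤ/181ℤ: [15, 15, 15, 15, 15, 15, 15, 15, 15, 15, 15, 15, 1]; 13 cycles in total.
With 13 cycles on 181 points, sign = (−1)^{181−13} = +1.

+1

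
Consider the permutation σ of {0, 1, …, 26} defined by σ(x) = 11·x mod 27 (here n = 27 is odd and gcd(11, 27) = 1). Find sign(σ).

Orbit of 1 under x↦11x: [1, 11, 13, 8, 7, 23, 10]… (length divides ord_27(11)).
The orbit structure of x ↦ 11x mod 27: 4 orbits of sizes [18, 6, 2, 1].
sign(π) = (−1)^{n − #cycles} = (−1)^{27−4} = (−1)^23 = -1.
The Jacobi symbol (11|27) = -1 (Zolotarev) agrees.

-1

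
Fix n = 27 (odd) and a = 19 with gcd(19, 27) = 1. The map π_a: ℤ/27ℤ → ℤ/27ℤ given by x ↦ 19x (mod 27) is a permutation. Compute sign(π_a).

+1

Trace 10: π^k(10) = [10, 1, 19] for k=0..2.
π_19 has 15 disjoint cycles with lengths [3, 3, 3, 3, 3, 3, 1, 1, 1, 1, 1, 1, 1, 1, 1] on {0,…,26}.
Σ(ℓ_i−1) = 27−15 = 12; sign = (−1)^12 = +1.
Zolotarev: (19|27) = +1, matching the cycle-count sign.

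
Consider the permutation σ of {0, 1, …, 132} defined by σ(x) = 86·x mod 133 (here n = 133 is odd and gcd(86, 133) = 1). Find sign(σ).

Start at x=81: 81 → 50 → 44 → 60 → 106 → 72 → 74 → … (one orbit).
π_86 has 10 disjoint cycles with lengths [18, 18, 18, 18, 18, 18, 18, 3, 3, 1] on {0,…,132}.
Σ(ℓ_i−1) = 133−10 = 123; sign = (−1)^123 = -1.
(86|133)_J = -1 (Zolotarev's lemma cross-check).

-1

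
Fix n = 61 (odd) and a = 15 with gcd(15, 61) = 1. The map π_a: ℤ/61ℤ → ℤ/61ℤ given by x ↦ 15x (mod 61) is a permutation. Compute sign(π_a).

Start at x=25: 25 → 9 → 13 → 12 → 58 → 16 → 57 → … (one orbit).
5 cycles of lengths [15, 15, 15, 15, 1].
sign(π) = (−1)^{n − #cycles} = (−1)^{61−5} = (−1)^56 = +1.

+1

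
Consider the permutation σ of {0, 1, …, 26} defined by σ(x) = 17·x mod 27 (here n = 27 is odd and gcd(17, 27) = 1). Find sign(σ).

-1

Start at x=26: 26 → 10 → 8 → 1 → 17 → 19 → 26 (one orbit).
The orbit structure of x ↦ 17x mod 27: 8 orbits of sizes [6, 6, 6, 2, 2, 2, 2, 1].
Σ(ℓ_i−1) = 27−8 = 19; sign = (−1)^19 = -1.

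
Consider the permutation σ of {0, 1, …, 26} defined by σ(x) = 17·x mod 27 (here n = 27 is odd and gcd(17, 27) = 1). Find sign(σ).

Trace 26: π^k(26) = [26, 10, 8, 1, 17, 19] for k=0..5.
The orbit structure of x ↦ 17x mod 27: 8 orbits of sizes [6, 6, 6, 2, 2, 2, 2, 1].
n − c = 27 − 8 = 19; sign = (−1)^19 = -1.
(17|27)_J = -1 (Zolotarev's lemma cross-check).

-1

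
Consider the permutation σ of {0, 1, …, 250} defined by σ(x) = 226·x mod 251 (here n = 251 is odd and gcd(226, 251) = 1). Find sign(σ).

-1

Trace 126: π^k(126) = [126, 113, 187, 94, 160, 16, 102] for k=0..6.
Decompose π into cycles: lengths [50, 50, 50, 50, 50, 1] (6 cycles, including the fixed point 0).
n − c = 251 − 6 = 245; sign = (−1)^245 = -1.
Zolotarev: (226|251) = -1, matching the cycle-count sign.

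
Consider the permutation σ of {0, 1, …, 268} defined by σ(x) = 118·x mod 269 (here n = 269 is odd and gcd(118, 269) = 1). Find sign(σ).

Trace 213: π^k(213) = [213, 117, 87, 44, 81, 143, 196] for k=0..6.
5 cycles of lengths [67, 67, 67, 67, 1].
269 − 5 = 264 transpositions; sign(π) = (−1)^264 = +1.
Zolotarev: (118|269) = +1, matching the cycle-count sign.

+1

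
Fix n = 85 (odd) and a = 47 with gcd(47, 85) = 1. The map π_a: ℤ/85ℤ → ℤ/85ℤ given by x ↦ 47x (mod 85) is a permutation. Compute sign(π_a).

Start at x=47: 47 → 84 → 38 → 1 → 47 (one orbit).
π_47 has 22 disjoint cycles with lengths [4, 4, 4, 4, 4, 4, 4, 4, 4, 4, 4, 4, 4, 4, 4, 4, 4, 4, 4, 4, 4, 1] on {0,…,84}.
n − c = 85 − 22 = 63; sign = (−1)^63 = -1.
The Jacobi symbol (47|85) = -1 (Zolotarev) agrees.

-1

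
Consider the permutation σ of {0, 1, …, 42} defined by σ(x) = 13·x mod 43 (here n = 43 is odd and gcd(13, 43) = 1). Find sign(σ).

+1

Start at x=23: 23 → 41 → 17 → 6 → 35 → 25 → 24 → … (one orbit).
π_13 has 3 disjoint cycles with lengths [21, 21, 1] on {0,…,42}.
Σ(ℓ_i−1) = 43−3 = 40; sign = (−1)^40 = +1.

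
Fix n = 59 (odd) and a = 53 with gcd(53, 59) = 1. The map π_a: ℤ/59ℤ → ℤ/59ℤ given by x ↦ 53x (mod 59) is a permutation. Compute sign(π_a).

+1

Start at x=36: 36 → 20 → 57 → 12 → 46 → 19 → 4 → … (one orbit).
The orbit structure of x ↦ 53x mod 59: 3 orbits of sizes [29, 29, 1].
n − c = 59 − 3 = 56; sign = (−1)^56 = +1.
(53|59)_J = +1 (Zolotarev's lemma cross-check).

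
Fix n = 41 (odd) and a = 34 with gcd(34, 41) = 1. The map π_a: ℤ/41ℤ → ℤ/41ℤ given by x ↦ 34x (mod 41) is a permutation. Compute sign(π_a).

Trace 9: π^k(9) = [9, 19, 31, 29, 2, 27, 16] for k=0..6.
The orbit structure of x ↦ 34x mod 41: 2 orbits of sizes [40, 1].
n − c = 41 − 2 = 39; sign = (−1)^39 = -1.
Via Zolotarev, sign(π_{34}) = (34|41) = -1.

-1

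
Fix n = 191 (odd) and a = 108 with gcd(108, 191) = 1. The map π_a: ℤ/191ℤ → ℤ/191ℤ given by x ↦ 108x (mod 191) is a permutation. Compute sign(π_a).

Start at x=104: 104 → 154 → 15 → 92 → 4 → 50 → 52 → … (one orbit).
Decompose π into cycles: lengths [95, 95, 1] (3 cycles, including the fixed point 0).
n − c = 191 − 3 = 188; sign = (−1)^188 = +1.
Check: (108/191) = +1 by Zolotarev.

+1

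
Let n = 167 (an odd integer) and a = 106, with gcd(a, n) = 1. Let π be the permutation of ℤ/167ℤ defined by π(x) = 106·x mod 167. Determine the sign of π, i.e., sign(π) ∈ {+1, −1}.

-1

Trace 12: π^k(12) = [12, 103, 63, 165, 122, 73, 56] for k=0..6.
Cycle lengths of π_106 on ℤ/167ℤ: [166, 1]; 2 cycles in total.
sign(π) = (−1)^{n − #cycles} = (−1)^{167−2} = (−1)^165 = -1.
Check: (106/167) = -1 by Zolotarev.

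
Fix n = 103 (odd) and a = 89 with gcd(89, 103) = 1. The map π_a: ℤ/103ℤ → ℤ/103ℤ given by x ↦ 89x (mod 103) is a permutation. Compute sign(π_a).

-1

Start at x=1: 1 → 89 → 93 → 37 → 100 → 42 → 30 → … (one orbit).
Decompose π into cycles: lengths [34, 34, 34, 1] (4 cycles, including the fixed point 0).
With 4 cycles on 103 points, sign = (−1)^{103−4} = -1.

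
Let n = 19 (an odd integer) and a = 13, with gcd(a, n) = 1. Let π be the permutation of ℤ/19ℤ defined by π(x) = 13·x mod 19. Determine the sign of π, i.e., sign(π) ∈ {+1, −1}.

-1

Start at x=18: 18 → 6 → 2 → 7 → 15 → 5 → 8 → … (one orbit).
Decompose π into cycles: lengths [18, 1] (2 cycles, including the fixed point 0).
n − c = 19 − 2 = 17; sign = (−1)^17 = -1.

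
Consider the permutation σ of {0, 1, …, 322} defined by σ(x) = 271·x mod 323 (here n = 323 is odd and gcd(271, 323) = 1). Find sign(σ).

+1

Start at x=16: 16 → 137 → 305 → 290 → 101 → 239 → 169 → … (one orbit).
The orbit structure of x ↦ 271x mod 323: 27 orbits of sizes [18, 18, 18, 18, 18, 18, 18, 18, 18, 18, 18, 18, 18, 18, 18, 18, 9, 9, 2, 2, 2, 2, 2, 2, 2, 2, 1].
27 cycles on 323: each ℓ→(−1)^(ℓ−1), product (−1)^296 = +1.
(271|323)_J = +1 (Zolotarev's lemma cross-check).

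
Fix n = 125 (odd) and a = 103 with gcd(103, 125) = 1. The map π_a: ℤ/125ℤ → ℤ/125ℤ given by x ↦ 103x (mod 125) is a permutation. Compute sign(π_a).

Trace 56: π^k(56) = [56, 18, 104, 87, 86, 108, 124] for k=0..6.
Cycle type of π: 100 + 20 + 4 + 1; total 4 cycles.
With 4 cycles on 125 points, sign = (−1)^{125−4} = -1.
The Jacobi symbol (103|125) = -1 (Zolotarev) agrees.

-1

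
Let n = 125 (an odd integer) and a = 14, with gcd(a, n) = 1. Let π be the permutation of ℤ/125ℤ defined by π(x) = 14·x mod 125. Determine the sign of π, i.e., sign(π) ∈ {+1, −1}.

+1

Start at x=16: 16 → 99 → 11 → 29 → 31 → 59 → 76 → … (one orbit).
π_14 has 7 disjoint cycles with lengths [50, 50, 10, 10, 2, 2, 1] on {0,…,124}.
With 7 cycles on 125 points, sign = (−1)^{125−7} = +1.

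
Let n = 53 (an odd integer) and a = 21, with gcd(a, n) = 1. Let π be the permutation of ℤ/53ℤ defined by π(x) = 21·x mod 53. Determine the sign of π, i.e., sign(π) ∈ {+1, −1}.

Trace 45: π^k(45) = [45, 44, 23, 6, 20, 49, 22] for k=0..6.
2 cycles of lengths [52, 1].
Σ(ℓ_i−1) = 53−2 = 51; sign = (−1)^51 = -1.
Zolotarev: (21|53) = -1, matching the cycle-count sign.

-1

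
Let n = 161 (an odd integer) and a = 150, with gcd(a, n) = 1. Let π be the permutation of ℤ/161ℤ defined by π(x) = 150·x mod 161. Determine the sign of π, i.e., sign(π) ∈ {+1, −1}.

Orbit of 144 under x↦150x: [144, 26, 36, 87, 9, 62, 123]… (length divides ord_161(150)).
6 cycles of lengths [66, 66, 11, 11, 6, 1].
Σ(ℓ_i−1) = 161−6 = 155; sign = (−1)^155 = -1.

-1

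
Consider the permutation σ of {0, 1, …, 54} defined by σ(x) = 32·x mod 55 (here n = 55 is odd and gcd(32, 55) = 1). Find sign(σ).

+1

Start at x=34: 34 → 43 → 1 → 32 → 34 (one orbit).
π_32 has 17 disjoint cycles with lengths [4, 4, 4, 4, 4, 4, 4, 4, 4, 4, 4, 2, 2, 2, 2, 2, 1] on {0,…,54}.
17 cycles on 55: each ℓ→(−1)^(ℓ−1), product (−1)^38 = +1.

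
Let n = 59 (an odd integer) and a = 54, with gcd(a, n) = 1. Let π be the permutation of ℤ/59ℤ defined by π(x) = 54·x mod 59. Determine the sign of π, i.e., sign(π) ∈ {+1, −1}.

-1

Start at x=49: 49 → 50 → 45 → 11 → 4 → 39 → 41 → … (one orbit).
2 cycles of lengths [58, 1].
n − c = 59 − 2 = 57; sign = (−1)^57 = -1.
(54|59)_J = -1 (Zolotarev's lemma cross-check).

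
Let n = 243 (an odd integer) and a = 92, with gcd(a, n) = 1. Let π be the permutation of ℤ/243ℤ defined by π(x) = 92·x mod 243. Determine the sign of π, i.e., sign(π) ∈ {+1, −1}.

-1

Trace 118: π^k(118) = [118, 164, 22, 80, 70, 122, 46] for k=0..6.
Decompose π into cycles: lengths [162, 54, 18, 6, 2, 1] (6 cycles, including the fixed point 0).
6 cycles on 243: each ℓ→(−1)^(ℓ−1), product (−1)^237 = -1.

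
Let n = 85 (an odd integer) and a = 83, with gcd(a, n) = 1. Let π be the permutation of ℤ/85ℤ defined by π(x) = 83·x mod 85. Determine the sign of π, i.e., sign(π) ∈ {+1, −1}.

Start at x=77: 77 → 16 → 53 → 64 → 42 → 1 → 83 → … (one orbit).
The orbit structure of x ↦ 83x mod 85: 12 orbits of sizes [8, 8, 8, 8, 8, 8, 8, 8, 8, 8, 4, 1].
With 12 cycles on 85 points, sign = (−1)^{85−12} = -1.
(83|85)_J = -1 (Zolotarev's lemma cross-check).

-1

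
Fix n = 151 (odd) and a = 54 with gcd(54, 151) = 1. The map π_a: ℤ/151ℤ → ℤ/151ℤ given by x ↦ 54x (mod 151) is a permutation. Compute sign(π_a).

Trace 48: π^k(48) = [48, 25, 142, 118, 30, 110, 51] for k=0..6.
π_54 has 2 disjoint cycles with lengths [150, 1] on {0,…,150}.
151 − 2 = 149 transpositions; sign(π) = (−1)^149 = -1.
Via Zolotarev, sign(π_{54}) = (54|151) = -1.

-1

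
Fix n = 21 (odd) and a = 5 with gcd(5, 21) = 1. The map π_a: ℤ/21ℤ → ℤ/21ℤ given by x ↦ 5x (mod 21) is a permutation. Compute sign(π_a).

+1

Trace 17: π^k(17) = [17, 1, 5, 4, 20, 16] for k=0..5.
5 cycles of lengths [6, 6, 6, 2, 1].
sign(π) = (−1)^{n − #cycles} = (−1)^{21−5} = (−1)^16 = +1.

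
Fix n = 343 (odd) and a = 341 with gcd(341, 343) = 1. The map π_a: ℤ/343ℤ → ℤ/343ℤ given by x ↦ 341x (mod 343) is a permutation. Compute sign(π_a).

-1

Orbit of 6 under x↦341x: [6, 331, 24, 295, 96, 151, 41]… (length divides ord_343(341)).
Decompose π into cycles: lengths [294, 42, 6, 1] (4 cycles, including the fixed point 0).
Σ(ℓ_i−1) = 343−4 = 339; sign = (−1)^339 = -1.
Zolotarev: (341|343) = -1, matching the cycle-count sign.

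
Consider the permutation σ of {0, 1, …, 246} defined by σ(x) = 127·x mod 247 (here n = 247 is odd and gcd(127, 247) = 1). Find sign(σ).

-1

Trace 237: π^k(237) = [237, 212, 1, 127, 74, 12, 42] for k=0..6.
The orbit structure of x ↦ 127x mod 247: 16 orbits of sizes [18, 18, 18, 18, 18, 18, 18, 18, 18, 18, 18, 18, 18, 6, 6, 1].
16 cycles on 247: each ℓ→(−1)^(ℓ−1), product (−1)^231 = -1.
Via Zolotarev, sign(π_{127}) = (127|247) = -1.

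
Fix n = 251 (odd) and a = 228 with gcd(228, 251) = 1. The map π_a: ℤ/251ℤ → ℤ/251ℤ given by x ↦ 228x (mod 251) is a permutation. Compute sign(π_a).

Trace 232: π^k(232) = [232, 186, 240, 2, 205, 54, 13] for k=0..6.
The orbit structure of x ↦ 228x mod 251: 2 orbits of sizes [250, 1].
251 − 2 = 249 transpositions; sign(π) = (−1)^249 = -1.

-1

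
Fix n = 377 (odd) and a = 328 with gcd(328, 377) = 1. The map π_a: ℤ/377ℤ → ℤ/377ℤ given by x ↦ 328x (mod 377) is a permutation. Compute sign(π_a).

Start at x=295: 295 → 248 → 289 → 165 → 209 → 315 → 22 → … (one orbit).
Decompose π into cycles: lengths [42, 42, 42, 42, 42, 42, 42, 42, 14, 14, 3, 3, 3, 3, 1] (15 cycles, including the fixed point 0).
n − c = 377 − 15 = 362; sign = (−1)^362 = +1.
The Jacobi symbol (328|377) = +1 (Zolotarev) agrees.

+1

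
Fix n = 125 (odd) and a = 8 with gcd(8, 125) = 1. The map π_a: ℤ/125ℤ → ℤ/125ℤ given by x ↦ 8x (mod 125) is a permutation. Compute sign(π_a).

-1

Trace 122: π^k(122) = [122, 101, 58, 89, 87, 71, 68] for k=0..6.
Cycle type of π: 100 + 20 + 4 + 1; total 4 cycles.
sign(π) = (−1)^{n − #cycles} = (−1)^{125−4} = (−1)^121 = -1.
Via Zolotarev, sign(π_{8}) = (8|125) = -1.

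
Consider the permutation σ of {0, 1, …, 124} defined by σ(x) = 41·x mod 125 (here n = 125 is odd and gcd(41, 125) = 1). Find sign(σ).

Start at x=106: 106 → 96 → 61 → 1 → 41 → 56 → 46 → … (one orbit).
π_41 has 13 disjoint cycles with lengths [25, 25, 25, 25, 5, 5, 5, 5, 1, 1, 1, 1, 1] on {0,…,124}.
13 cycles on 125: each ℓ→(−1)^(ℓ−1), product (−1)^112 = +1.
(41|125)_J = +1 (Zolotarev's lemma cross-check).

+1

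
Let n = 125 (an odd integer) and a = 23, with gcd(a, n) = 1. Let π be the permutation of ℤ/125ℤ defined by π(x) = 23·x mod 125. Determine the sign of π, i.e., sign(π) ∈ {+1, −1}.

Trace 62: π^k(62) = [62, 51, 48, 104, 17, 16, 118] for k=0..6.
4 cycles of lengths [100, 20, 4, 1].
sign(π) = (−1)^{n − #cycles} = (−1)^{125−4} = (−1)^121 = -1.
(23|125)_J = -1 (Zolotarev's lemma cross-check).

-1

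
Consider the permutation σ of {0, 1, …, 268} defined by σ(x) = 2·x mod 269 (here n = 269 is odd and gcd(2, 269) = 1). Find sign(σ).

Orbit of 19 under x↦2x: [19, 38, 76, 152, 35, 70, 140]… (length divides ord_269(2)).
Decompose π into cycles: lengths [268, 1] (2 cycles, including the fixed point 0).
Σ(ℓ_i−1) = 269−2 = 267; sign = (−1)^267 = -1.
Via Zolotarev, sign(π_{2}) = (2|269) = -1.

-1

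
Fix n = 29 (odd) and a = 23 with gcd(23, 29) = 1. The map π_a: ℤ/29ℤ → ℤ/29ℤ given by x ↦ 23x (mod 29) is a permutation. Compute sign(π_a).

Start at x=20: 20 → 25 → 24 → 1 → 23 → 7 → 16 → 20 (one orbit).
Decompose π into cycles: lengths [7, 7, 7, 7, 1] (5 cycles, including the fixed point 0).
With 5 cycles on 29 points, sign = (−1)^{29−5} = +1.

+1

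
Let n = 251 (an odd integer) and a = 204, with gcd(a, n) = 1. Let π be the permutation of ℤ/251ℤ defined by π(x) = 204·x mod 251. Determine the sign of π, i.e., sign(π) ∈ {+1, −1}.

Start at x=249: 249 → 94 → 100 → 69 → 20 → 64 → 4 → … (one orbit).
11 cycles of lengths [25, 25, 25, 25, 25, 25, 25, 25, 25, 25, 1].
sign(π) = (−1)^{n − #cycles} = (−1)^{251−11} = (−1)^240 = +1.
Zolotarev: (204|251) = +1, matching the cycle-count sign.

+1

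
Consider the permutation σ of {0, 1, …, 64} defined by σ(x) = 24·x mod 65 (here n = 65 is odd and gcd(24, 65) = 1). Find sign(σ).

Orbit of 54 under x↦24x: [54, 61, 34, 36, 19, 1, 24]… (length divides ord_65(24)).
The orbit structure of x ↦ 24x mod 65: 8 orbits of sizes [12, 12, 12, 12, 12, 2, 2, 1].
sign(π) = (−1)^{n − #cycles} = (−1)^{65−8} = (−1)^57 = -1.
The Jacobi symbol (24|65) = -1 (Zolotarev) agrees.

-1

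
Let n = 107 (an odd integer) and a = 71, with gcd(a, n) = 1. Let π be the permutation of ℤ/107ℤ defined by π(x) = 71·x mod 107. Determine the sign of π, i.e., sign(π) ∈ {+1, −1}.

Start at x=103: 103 → 37 → 59 → 16 → 66 → 85 → 43 → … (one orbit).
π_71 has 2 disjoint cycles with lengths [106, 1] on {0,…,106}.
2 cycles on 107: each ℓ→(−1)^(ℓ−1), product (−1)^105 = -1.
Via Zolotarev, sign(π_{71}) = (71|107) = -1.

-1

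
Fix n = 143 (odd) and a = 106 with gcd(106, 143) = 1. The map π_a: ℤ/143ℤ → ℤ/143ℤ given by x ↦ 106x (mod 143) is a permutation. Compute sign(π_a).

+1

Start at x=49: 49 → 46 → 14 → 54 → 4 → 138 → 42 → … (one orbit).
Cycle type of π: 60×2 + 12 + 10 + 1; total 5 cycles.
5 cycles on 143: each ℓ→(−1)^(ℓ−1), product (−1)^138 = +1.
The Jacobi symbol (106|143) = +1 (Zolotarev) agrees.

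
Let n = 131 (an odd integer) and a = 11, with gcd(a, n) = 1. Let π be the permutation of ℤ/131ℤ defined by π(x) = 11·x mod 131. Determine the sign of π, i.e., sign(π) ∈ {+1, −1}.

Trace 39: π^k(39) = [39, 36, 3, 33, 101, 63, 38] for k=0..6.
π_11 has 3 disjoint cycles with lengths [65, 65, 1] on {0,…,130}.
n − c = 131 − 3 = 128; sign = (−1)^128 = +1.
Via Zolotarev, sign(π_{11}) = (11|131) = +1.

+1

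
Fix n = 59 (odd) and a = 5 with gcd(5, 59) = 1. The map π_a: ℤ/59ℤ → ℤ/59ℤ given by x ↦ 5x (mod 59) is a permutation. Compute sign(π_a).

+1

Orbit of 9 under x↦5x: [9, 45, 48, 4, 20, 41, 28]… (length divides ord_59(5)).
The orbit structure of x ↦ 5x mod 59: 3 orbits of sizes [29, 29, 1].
sign(π) = (−1)^{n − #cycles} = (−1)^{59−3} = (−1)^56 = +1.
The Jacobi symbol (5|59) = +1 (Zolotarev) agrees.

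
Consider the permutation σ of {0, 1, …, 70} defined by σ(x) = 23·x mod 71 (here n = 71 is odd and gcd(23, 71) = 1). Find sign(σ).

-1

Start at x=37: 37 → 70 → 48 → 39 → 45 → 41 → 20 → … (one orbit).
The orbit structure of x ↦ 23x mod 71: 6 orbits of sizes [14, 14, 14, 14, 14, 1].
n − c = 71 − 6 = 65; sign = (−1)^65 = -1.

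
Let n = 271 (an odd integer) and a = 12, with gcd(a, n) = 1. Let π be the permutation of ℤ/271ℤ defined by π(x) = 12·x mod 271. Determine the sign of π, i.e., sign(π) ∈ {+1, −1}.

Orbit of 88 under x↦12x: [88, 243, 206, 33, 125, 145, 114]… (length divides ord_271(12)).
Cycle type of π: 54×5 + 1; total 6 cycles.
n − c = 271 − 6 = 265; sign = (−1)^265 = -1.
Via Zolotarev, sign(π_{12}) = (12|271) = -1.

-1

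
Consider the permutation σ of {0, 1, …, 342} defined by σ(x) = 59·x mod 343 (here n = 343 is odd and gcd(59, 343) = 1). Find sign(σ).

-1

Trace 234: π^k(234) = [234, 86, 272, 270, 152, 50, 206] for k=0..6.
Cycle type of π: 294 + 42 + 6 + 1; total 4 cycles.
sign(π) = (−1)^{n − #cycles} = (−1)^{343−4} = (−1)^339 = -1.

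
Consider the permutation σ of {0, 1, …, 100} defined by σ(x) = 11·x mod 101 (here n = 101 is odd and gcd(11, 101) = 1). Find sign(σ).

Trace 90: π^k(90) = [90, 81, 83, 4, 44, 80, 72] for k=0..6.
Cycle type of π: 100 + 1; total 2 cycles.
With 2 cycles on 101 points, sign = (−1)^{101−2} = -1.
The Jacobi symbol (11|101) = -1 (Zolotarev) agrees.

-1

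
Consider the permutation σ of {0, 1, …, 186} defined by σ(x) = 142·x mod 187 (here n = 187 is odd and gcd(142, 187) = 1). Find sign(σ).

Start at x=142: 142 → 155 → 131 → 89 → 109 → 144 → 65 → … (one orbit).
The orbit structure of x ↦ 142x mod 187: 17 orbits of sizes [16, 16, 16, 16, 16, 16, 16, 16, 16, 16, 16, 2, 2, 2, 2, 2, 1].
187 − 17 = 170 transpositions; sign(π) = (−1)^170 = +1.
(142|187)_J = +1 (Zolotarev's lemma cross-check).

+1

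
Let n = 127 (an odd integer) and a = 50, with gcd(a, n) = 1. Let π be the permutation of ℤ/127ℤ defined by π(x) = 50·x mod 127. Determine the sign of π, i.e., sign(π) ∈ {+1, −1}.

+1

Start at x=2: 2 → 100 → 47 → 64 → 25 → 107 → 16 → … (one orbit).
Cycle type of π: 21×6 + 1; total 7 cycles.
With 7 cycles on 127 points, sign = (−1)^{127−7} = +1.
Zolotarev: (50|127) = +1, matching the cycle-count sign.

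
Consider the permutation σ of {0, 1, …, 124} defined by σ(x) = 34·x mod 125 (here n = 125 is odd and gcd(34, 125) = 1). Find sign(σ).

+1

Start at x=94: 94 → 71 → 39 → 76 → 84 → 106 → 104 → … (one orbit).
π_34 has 7 disjoint cycles with lengths [50, 50, 10, 10, 2, 2, 1] on {0,…,124}.
With 7 cycles on 125 points, sign = (−1)^{125−7} = +1.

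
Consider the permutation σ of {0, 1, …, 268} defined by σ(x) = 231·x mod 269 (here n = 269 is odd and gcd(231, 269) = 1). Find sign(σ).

Trace 136: π^k(136) = [136, 212, 14, 6, 41, 56, 24] for k=0..6.
Cycle type of π: 134×2 + 1; total 3 cycles.
Σ(ℓ_i−1) = 269−3 = 266; sign = (−1)^266 = +1.
Check: (231/269) = +1 by Zolotarev.

+1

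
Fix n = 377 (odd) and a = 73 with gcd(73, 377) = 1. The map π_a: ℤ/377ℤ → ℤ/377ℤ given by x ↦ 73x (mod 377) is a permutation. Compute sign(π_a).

+1

Trace 242: π^k(242) = [242, 324, 278, 313, 229, 129, 369] for k=0..6.
Decompose π into cycles: lengths [28, 28, 28, 28, 28, 28, 28, 28, 28, 28, 28, 28, 28, 4, 4, 4, 1] (17 cycles, including the fixed point 0).
377 − 17 = 360 transpositions; sign(π) = (−1)^360 = +1.
(73|377)_J = +1 (Zolotarev's lemma cross-check).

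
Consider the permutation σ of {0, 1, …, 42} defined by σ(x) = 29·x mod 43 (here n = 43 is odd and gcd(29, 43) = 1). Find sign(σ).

Start at x=35: 35 → 26 → 23 → 22 → 36 → 12 → 4 → … (one orbit).
Cycle lengths of π_29 on ℤ/43ℤ: [42, 1]; 2 cycles in total.
sign(π) = (−1)^{n − #cycles} = (−1)^{43−2} = (−1)^41 = -1.

-1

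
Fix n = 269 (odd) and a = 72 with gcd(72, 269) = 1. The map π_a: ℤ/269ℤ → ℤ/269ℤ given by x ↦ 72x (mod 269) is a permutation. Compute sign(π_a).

-1

Orbit of 227 under x↦72x: [227, 204, 162, 97, 259, 87, 77]… (length divides ord_269(72)).
Cycle type of π: 268 + 1; total 2 cycles.
With 2 cycles on 269 points, sign = (−1)^{269−2} = -1.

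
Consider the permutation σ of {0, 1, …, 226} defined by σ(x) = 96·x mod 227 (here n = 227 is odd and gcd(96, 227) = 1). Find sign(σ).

-1

Orbit of 83 under x↦96x: [83, 23, 165, 177, 194, 10, 52]… (length divides ord_227(96)).
Cycle lengths of π_96 on ℤ/227ℤ: [226, 1]; 2 cycles in total.
Σ(ℓ_i−1) = 227−2 = 225; sign = (−1)^225 = -1.
(96|227)_J = -1 (Zolotarev's lemma cross-check).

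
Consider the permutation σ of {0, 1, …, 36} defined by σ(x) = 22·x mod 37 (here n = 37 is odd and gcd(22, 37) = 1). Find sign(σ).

Start at x=27: 27 → 2 → 7 → 6 → 21 → 18 → 26 → … (one orbit).
Decompose π into cycles: lengths [36, 1] (2 cycles, including the fixed point 0).
n − c = 37 − 2 = 35; sign = (−1)^35 = -1.
Check: (22/37) = -1 by Zolotarev.

-1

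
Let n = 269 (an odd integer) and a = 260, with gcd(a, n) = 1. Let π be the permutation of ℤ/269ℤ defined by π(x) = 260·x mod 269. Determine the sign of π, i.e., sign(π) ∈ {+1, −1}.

+1

Orbit of 120 under x↦260x: [120, 265, 36, 214, 226, 118, 14]… (length divides ord_269(260)).
π_260 has 5 disjoint cycles with lengths [67, 67, 67, 67, 1] on {0,…,268}.
n − c = 269 − 5 = 264; sign = (−1)^264 = +1.
Via Zolotarev, sign(π_{260}) = (260|269) = +1.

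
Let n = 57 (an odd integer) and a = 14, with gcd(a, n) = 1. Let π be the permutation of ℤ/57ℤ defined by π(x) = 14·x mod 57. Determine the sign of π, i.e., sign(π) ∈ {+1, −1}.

Trace 16: π^k(16) = [16, 53, 1, 14, 25, 8, 55] for k=0..6.
Cycle type of π: 18×3 + 2 + 1; total 5 cycles.
5 cycles on 57: each ℓ→(−1)^(ℓ−1), product (−1)^52 = +1.
Via Zolotarev, sign(π_{14}) = (14|57) = +1.

+1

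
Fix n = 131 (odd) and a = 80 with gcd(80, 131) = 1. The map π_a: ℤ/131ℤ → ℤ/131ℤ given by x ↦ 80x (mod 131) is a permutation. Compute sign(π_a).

+1

Trace 1: π^k(1) = [1, 80, 112, 52, 99, 60, 84] for k=0..6.
The orbit structure of x ↦ 80x mod 131: 11 orbits of sizes [13, 13, 13, 13, 13, 13, 13, 13, 13, 13, 1].
With 11 cycles on 131 points, sign = (−1)^{131−11} = +1.
Check: (80/131) = +1 by Zolotarev.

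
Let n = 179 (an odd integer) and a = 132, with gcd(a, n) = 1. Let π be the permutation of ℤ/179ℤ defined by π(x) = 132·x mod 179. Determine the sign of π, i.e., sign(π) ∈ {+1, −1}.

Trace 87: π^k(87) = [87, 28, 116, 97, 95, 10, 67] for k=0..6.
The orbit structure of x ↦ 132x mod 179: 2 orbits of sizes [178, 1].
sign(π) = (−1)^{n − #cycles} = (−1)^{179−2} = (−1)^177 = -1.
(132|179)_J = -1 (Zolotarev's lemma cross-check).

-1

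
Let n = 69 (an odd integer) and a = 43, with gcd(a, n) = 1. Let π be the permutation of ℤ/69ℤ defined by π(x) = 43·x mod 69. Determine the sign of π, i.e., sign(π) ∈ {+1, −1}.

-1

Start at x=58: 58 → 10 → 16 → 67 → 52 → 28 → 31 → … (one orbit).
Decompose π into cycles: lengths [22, 22, 22, 1, 1, 1] (6 cycles, including the fixed point 0).
69 − 6 = 63 transpositions; sign(π) = (−1)^63 = -1.
Via Zolotarev, sign(π_{43}) = (43|69) = -1.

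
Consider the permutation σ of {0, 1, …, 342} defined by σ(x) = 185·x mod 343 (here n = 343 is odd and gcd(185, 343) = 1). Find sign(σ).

-1

Trace 311: π^k(311) = [311, 254, 342, 158, 75, 155, 206] for k=0..6.
The orbit structure of x ↦ 185x mod 343: 4 orbits of sizes [294, 42, 6, 1].
sign(π) = (−1)^{n − #cycles} = (−1)^{343−4} = (−1)^339 = -1.
Check: (185/343) = -1 by Zolotarev.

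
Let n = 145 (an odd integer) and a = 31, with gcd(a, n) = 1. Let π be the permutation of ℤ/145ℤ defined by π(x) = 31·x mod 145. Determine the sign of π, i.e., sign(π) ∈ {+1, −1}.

-1

Orbit of 141 under x↦31x: [141, 21, 71, 26, 81, 46, 121]… (length divides ord_145(31)).
Cycle type of π: 28×5 + 1×5; total 10 cycles.
10 cycles on 145: each ℓ→(−1)^(ℓ−1), product (−1)^135 = -1.
The Jacobi symbol (31|145) = -1 (Zolotarev) agrees.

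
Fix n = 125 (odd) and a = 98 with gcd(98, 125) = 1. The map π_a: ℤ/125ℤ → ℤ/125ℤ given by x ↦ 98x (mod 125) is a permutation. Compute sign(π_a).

-1

Start at x=58: 58 → 59 → 32 → 11 → 78 → 19 → 112 → … (one orbit).
π_98 has 4 disjoint cycles with lengths [100, 20, 4, 1] on {0,…,124}.
With 4 cycles on 125 points, sign = (−1)^{125−4} = -1.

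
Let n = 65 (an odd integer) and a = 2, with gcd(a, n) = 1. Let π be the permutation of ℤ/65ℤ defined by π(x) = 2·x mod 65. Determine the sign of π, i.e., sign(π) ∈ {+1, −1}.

+1

Start at x=57: 57 → 49 → 33 → 1 → 2 → 4 → 8 → … (one orbit).
7 cycles of lengths [12, 12, 12, 12, 12, 4, 1].
Σ(ℓ_i−1) = 65−7 = 58; sign = (−1)^58 = +1.
(2|65)_J = +1 (Zolotarev's lemma cross-check).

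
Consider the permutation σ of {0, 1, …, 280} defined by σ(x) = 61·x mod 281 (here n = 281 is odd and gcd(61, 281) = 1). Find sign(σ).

Start at x=128: 128 → 221 → 274 → 135 → 86 → 188 → 228 → … (one orbit).
Cycle type of π: 40×7 + 1; total 8 cycles.
8 cycles on 281: each ℓ→(−1)^(ℓ−1), product (−1)^273 = -1.
(61|281)_J = -1 (Zolotarev's lemma cross-check).

-1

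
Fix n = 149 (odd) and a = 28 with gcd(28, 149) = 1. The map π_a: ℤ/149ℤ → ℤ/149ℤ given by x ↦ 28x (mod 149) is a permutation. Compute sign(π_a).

+1

Start at x=37: 37 → 142 → 102 → 25 → 104 → 81 → 33 → … (one orbit).
Cycle lengths of π_28 on ℤ/149ℤ: [37, 37, 37, 37, 1]; 5 cycles in total.
n − c = 149 − 5 = 144; sign = (−1)^144 = +1.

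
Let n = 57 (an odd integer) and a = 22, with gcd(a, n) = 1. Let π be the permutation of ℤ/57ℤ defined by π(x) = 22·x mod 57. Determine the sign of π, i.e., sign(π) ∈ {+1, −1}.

Orbit of 10 under x↦22x: [10, 49, 52, 4, 31, 55, 13]… (length divides ord_57(22)).
Decompose π into cycles: lengths [18, 18, 18, 1, 1, 1] (6 cycles, including the fixed point 0).
Σ(ℓ_i−1) = 57−6 = 51; sign = (−1)^51 = -1.

-1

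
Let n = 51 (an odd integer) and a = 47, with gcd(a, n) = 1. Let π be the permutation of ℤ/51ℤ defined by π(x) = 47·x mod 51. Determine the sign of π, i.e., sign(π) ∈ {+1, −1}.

-1

Trace 38: π^k(38) = [38, 1, 47, 16] for k=0..3.
π_47 has 14 disjoint cycles with lengths [4, 4, 4, 4, 4, 4, 4, 4, 4, 4, 4, 4, 2, 1] on {0,…,50}.
With 14 cycles on 51 points, sign = (−1)^{51−14} = -1.
Via Zolotarev, sign(π_{47}) = (47|51) = -1.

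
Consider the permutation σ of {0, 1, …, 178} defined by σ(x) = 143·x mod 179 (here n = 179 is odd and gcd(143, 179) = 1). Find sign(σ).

Start at x=23: 23 → 67 → 94 → 17 → 104 → 15 → 176 → … (one orbit).
Cycle type of π: 178 + 1; total 2 cycles.
n − c = 179 − 2 = 177; sign = (−1)^177 = -1.
(143|179)_J = -1 (Zolotarev's lemma cross-check).

-1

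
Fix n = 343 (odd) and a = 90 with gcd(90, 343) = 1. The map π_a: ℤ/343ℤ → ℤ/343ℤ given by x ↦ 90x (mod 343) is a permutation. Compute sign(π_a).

-1

Orbit of 225 under x↦90x: [225, 13, 141, 342, 253, 132, 218]… (length divides ord_343(90)).
Cycle type of π: 98×3 + 14×3 + 2×3 + 1; total 10 cycles.
343 − 10 = 333 transpositions; sign(π) = (−1)^333 = -1.
Check: (90/343) = -1 by Zolotarev.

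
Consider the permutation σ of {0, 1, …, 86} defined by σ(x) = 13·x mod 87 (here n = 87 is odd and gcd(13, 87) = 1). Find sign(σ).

+1

Orbit of 7 under x↦13x: [7, 4, 52, 67, 1, 13, 82]… (length divides ord_87(13)).
Cycle lengths of π_13 on ℤ/87ℤ: [14, 14, 14, 14, 14, 14, 1, 1, 1]; 9 cycles in total.
n − c = 87 − 9 = 78; sign = (−1)^78 = +1.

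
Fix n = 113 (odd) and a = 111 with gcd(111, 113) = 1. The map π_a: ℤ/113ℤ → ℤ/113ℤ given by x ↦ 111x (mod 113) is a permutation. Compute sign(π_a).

+1

Trace 83: π^k(83) = [83, 60, 106, 14, 85, 56, 1] for k=0..6.
Cycle lengths of π_111 on ℤ/113ℤ: [28, 28, 28, 28, 1]; 5 cycles in total.
113 − 5 = 108 transpositions; sign(π) = (−1)^108 = +1.
Via Zolotarev, sign(π_{111}) = (111|113) = +1.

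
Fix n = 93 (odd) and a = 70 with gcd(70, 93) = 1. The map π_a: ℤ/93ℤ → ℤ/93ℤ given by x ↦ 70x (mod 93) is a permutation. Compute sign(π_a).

+1

Orbit of 70 under x↦70x: [70, 64, 16, 4, 1]… (length divides ord_93(70)).
21 cycles of lengths [5, 5, 5, 5, 5, 5, 5, 5, 5, 5, 5, 5, 5, 5, 5, 5, 5, 5, 1, 1, 1].
n − c = 93 − 21 = 72; sign = (−1)^72 = +1.
Via Zolotarev, sign(π_{70}) = (70|93) = +1.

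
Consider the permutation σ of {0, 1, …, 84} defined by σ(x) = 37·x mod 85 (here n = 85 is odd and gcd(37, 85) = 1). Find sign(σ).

+1

Start at x=58: 58 → 21 → 12 → 19 → 23 → 1 → 37 → … (one orbit).
π_37 has 7 disjoint cycles with lengths [16, 16, 16, 16, 16, 4, 1] on {0,…,84}.
sign(π) = (−1)^{n − #cycles} = (−1)^{85−7} = (−1)^78 = +1.
(37|85)_J = +1 (Zolotarev's lemma cross-check).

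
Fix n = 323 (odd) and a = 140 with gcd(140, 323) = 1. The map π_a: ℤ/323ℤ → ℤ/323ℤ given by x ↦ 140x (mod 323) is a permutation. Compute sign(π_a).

Orbit of 220 under x↦140x: [220, 115, 273, 106, 305, 64, 239]… (length divides ord_323(140)).
Decompose π into cycles: lengths [12, 12, 12, 12, 12, 12, 12, 12, 12, 12, 12, 12, 12, 12, 12, 12, 12, 12, 12, 12, 12, 12, 12, 12, 4, 4, 4, 4, 3, 3, 3, 3, 3, 3, 1] (35 cycles, including the fixed point 0).
323 − 35 = 288 transpositions; sign(π) = (−1)^288 = +1.
(140|323)_J = +1 (Zolotarev's lemma cross-check).

+1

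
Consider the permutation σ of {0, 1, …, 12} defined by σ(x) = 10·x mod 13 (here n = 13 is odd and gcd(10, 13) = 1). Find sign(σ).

+1

Trace 3: π^k(3) = [3, 4, 1, 10, 9, 12] for k=0..5.
Decompose π into cycles: lengths [6, 6, 1] (3 cycles, including the fixed point 0).
sign(π) = (−1)^{n − #cycles} = (−1)^{13−3} = (−1)^10 = +1.
Check: (10/13) = +1 by Zolotarev.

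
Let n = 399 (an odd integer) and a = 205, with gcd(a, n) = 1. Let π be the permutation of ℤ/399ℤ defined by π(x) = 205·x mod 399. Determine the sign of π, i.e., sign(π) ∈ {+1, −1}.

Trace 1: π^k(1) = [1, 205, 130, 316, 142, 382, 106] for k=0..6.
π_205 has 30 disjoint cycles with lengths [18, 18, 18, 18, 18, 18, 18, 18, 18, 18, 18, 18, 18, 18, 18, 18, 18, 18, 18, 18, 18, 3, 3, 3, 3, 3, 3, 1, 1, 1] on {0,…,398}.
399 − 30 = 369 transpositions; sign(π) = (−1)^369 = -1.

-1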